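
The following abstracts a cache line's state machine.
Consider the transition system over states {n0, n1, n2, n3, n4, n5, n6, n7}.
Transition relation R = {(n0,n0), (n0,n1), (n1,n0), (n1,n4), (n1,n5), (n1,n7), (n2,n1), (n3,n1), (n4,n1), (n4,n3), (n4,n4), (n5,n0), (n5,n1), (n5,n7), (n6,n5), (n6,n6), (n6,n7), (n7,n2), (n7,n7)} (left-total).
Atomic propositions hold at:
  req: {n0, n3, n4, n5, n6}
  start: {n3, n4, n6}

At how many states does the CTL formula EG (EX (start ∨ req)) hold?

Sat(start ∨ req) = {n0, n3, n4, n5, n6}
Sat(EX (start ∨ req)) = {s : some successor in {n0, n3, n4, n5, n6}} = {n0, n1, n4, n5, n6}
EG (EX (start ∨ req)): greatest fixpoint, start Z0 = {n0, n1, n4, n5, n6}, keep only states in Sat with some successor in Z. Already a fixed point.
Sat(EG (EX (start ∨ req))) = {n0, n1, n4, n5, n6}
|Sat(EG (EX (start ∨ req)))| = |{n0, n1, n4, n5, n6}| = 5.

5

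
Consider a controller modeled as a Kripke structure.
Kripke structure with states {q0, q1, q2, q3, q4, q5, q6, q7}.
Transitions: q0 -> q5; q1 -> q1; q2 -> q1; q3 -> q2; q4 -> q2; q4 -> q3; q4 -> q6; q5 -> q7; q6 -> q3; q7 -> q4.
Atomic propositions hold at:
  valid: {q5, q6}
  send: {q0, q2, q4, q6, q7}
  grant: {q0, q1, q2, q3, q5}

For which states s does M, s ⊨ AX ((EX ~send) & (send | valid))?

{q3, q7}

Sat(~send) = {q1, q3, q5}
Sat(EX ~send) = {s : some successor in {q1, q3, q5}} = {q0, q1, q2, q4, q6}
Sat(send | valid) = {q0, q2, q4, q5, q6, q7}
Sat((EX ~send) & (send | valid)) = {q0, q2, q4, q6}
Sat(AX ((EX ~send) & (send | valid))) = {s : every successor in {q0, q2, q4, q6}} = {q3, q7}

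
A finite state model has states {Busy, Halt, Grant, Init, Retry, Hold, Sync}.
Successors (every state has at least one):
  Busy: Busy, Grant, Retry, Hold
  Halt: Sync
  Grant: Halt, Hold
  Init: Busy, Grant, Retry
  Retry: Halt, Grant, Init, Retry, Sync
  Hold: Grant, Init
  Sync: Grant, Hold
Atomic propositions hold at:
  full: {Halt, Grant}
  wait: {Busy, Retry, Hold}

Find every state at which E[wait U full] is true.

E[wait U full]: least fixpoint, start Z0 = Sat(full) = {Halt, Grant}, add states in Sat(wait) with some successor in Z. Z1 = {Busy, Halt, Grant, Retry, Hold}; fixed.
Sat(E[wait U full]) = {Busy, Halt, Grant, Retry, Hold}

{Busy, Halt, Grant, Retry, Hold}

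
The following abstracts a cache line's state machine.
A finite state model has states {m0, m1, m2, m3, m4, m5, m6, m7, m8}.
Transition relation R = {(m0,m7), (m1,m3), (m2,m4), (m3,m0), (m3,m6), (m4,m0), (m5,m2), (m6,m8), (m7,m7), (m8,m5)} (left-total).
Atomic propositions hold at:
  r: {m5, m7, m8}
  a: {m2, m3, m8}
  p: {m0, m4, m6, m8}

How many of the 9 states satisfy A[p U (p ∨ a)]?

Sat(p ∨ a) = {m0, m2, m3, m4, m6, m8}
A[p U (p ∨ a)]: least fixpoint, start Z0 = Sat((p ∨ a)) = {m0, m2, m3, m4, m6, m8}, add states in Sat(p) with every successor in Z. Already a fixed point.
Sat(A[p U (p ∨ a)]) = {m0, m2, m3, m4, m6, m8}
|Sat(A[p U (p ∨ a)])| = |{m0, m2, m3, m4, m6, m8}| = 6.

6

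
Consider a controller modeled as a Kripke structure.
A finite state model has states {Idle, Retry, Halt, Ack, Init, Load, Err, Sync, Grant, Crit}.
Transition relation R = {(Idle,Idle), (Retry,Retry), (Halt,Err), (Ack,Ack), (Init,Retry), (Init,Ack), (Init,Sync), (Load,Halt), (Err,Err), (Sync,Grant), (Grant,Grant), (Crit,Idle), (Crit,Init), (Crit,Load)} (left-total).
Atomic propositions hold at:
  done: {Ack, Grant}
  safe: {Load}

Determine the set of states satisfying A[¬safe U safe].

{Load}

Sat(¬safe) = {Idle, Retry, Halt, Ack, Init, Err, Sync, Grant, Crit}
A[¬safe U safe]: least fixpoint, start Z0 = Sat(safe) = {Load}, add states in Sat(¬safe) with every successor in Z. Already a fixed point.
Sat(A[¬safe U safe]) = {Load}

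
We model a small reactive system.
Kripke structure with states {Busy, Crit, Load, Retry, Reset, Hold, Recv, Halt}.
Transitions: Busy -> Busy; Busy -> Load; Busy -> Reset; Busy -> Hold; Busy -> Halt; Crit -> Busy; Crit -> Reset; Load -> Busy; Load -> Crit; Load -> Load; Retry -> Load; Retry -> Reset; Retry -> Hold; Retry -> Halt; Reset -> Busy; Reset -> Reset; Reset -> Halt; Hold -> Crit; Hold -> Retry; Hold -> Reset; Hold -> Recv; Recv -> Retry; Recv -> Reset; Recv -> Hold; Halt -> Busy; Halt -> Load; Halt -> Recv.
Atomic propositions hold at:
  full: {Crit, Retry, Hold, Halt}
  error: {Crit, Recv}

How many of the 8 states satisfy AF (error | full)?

5

Sat(error | full) = {Crit, Retry, Hold, Recv, Halt}
AF (error | full): least fixpoint, start Z0 = {Crit, Retry, Hold, Recv, Halt}, add states with every successor in Z. Already a fixed point.
Sat(AF (error | full)) = {Crit, Retry, Hold, Recv, Halt}
|Sat(AF (error | full))| = |{Crit, Retry, Hold, Recv, Halt}| = 5.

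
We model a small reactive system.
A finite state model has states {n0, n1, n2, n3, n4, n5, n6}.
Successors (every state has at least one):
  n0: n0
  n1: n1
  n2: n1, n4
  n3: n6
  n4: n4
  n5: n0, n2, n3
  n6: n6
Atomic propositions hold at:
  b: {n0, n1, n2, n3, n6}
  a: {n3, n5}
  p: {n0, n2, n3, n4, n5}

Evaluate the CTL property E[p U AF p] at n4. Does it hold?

Yes

AF p: least fixpoint, start Z0 = {n0, n2, n3, n4, n5}, add states with every successor in Z. Already a fixed point.
Sat(AF p) = {n0, n2, n3, n4, n5}
E[p U AF p]: least fixpoint, start Z0 = Sat(AF p) = {n0, n2, n3, n4, n5}, add states in Sat(p) with some successor in Z. Already a fixed point.
Sat(E[p U AF p]) = {n0, n2, n3, n4, n5}
n4 ∈ Sat(E[p U AF p]) = {n0, n2, n3, n4, n5}, so the formula holds at n4.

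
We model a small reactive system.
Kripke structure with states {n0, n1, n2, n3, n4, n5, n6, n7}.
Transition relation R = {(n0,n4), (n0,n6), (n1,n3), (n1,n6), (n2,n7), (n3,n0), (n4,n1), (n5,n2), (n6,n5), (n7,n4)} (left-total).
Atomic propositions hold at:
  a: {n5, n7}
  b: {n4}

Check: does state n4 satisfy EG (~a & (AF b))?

Yes

Sat(~a) = {n0, n1, n2, n3, n4, n6}
AF b: least fixpoint, start Z0 = {n4}, add states with every successor in Z. Z1 = {n4, n7}; Z2 = {n2, n4, n7}; Z3 = {n2, n4, n5, n7}; Z4 = {n2, n4, n5, n6, n7}; Z5 = {n0, n2, n4, n5, n6, n7}; Z6 = {n0, n2, n3, n4, n5, n6, n7}; Z7 = {n0, n1, n2, n3, n4, n5, n6, n7}; fixed.
Sat(AF b) = {n0, n1, n2, n3, n4, n5, n6, n7}
Sat(~a & (AF b)) = {n0, n1, n2, n3, n4, n6}
EG (~a & (AF b)): greatest fixpoint, start Z0 = {n0, n1, n2, n3, n4, n6}, keep only states in Sat with some successor in Z. Z1 = {n0, n1, n3, n4}; fixed.
Sat(EG (~a & (AF b))) = {n0, n1, n3, n4}
n4 ∈ Sat(EG (~a & (AF b))) = {n0, n1, n3, n4}, so the formula holds at n4.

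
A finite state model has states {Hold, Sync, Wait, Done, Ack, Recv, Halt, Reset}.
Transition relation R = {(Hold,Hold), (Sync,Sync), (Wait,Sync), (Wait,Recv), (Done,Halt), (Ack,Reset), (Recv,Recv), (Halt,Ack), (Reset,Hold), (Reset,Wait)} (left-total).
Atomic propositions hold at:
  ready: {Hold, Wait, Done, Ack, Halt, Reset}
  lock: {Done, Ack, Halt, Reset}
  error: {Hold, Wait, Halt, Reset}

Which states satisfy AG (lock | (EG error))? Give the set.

{Hold}

EG error: greatest fixpoint, start Z0 = {Hold, Wait, Halt, Reset}, keep only states in Sat with some successor in Z. Z1 = {Hold, Reset}; fixed.
Sat(EG error) = {Hold, Reset}
Sat(lock | (EG error)) = {Hold, Done, Ack, Halt, Reset}
AG (lock | (EG error)): greatest fixpoint, start Z0 = {Hold, Done, Ack, Halt, Reset}, keep only states in Sat with every successor in Z. Z1 = {Hold, Done, Ack, Halt}; Z2 = {Hold, Done, Halt}; Z3 = {Hold, Done}; Z4 = {Hold}; fixed.
Sat(AG (lock | (EG error))) = {Hold}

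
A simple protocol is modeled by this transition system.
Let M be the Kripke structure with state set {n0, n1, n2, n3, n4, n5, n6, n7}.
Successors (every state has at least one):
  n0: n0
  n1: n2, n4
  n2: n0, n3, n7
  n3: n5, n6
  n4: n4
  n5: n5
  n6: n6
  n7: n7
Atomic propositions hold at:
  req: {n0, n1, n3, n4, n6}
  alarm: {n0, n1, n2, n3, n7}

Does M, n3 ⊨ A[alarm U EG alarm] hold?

EG alarm: greatest fixpoint, start Z0 = {n0, n1, n2, n3, n7}, keep only states in Sat with some successor in Z. Z1 = {n0, n1, n2, n7}; fixed.
Sat(EG alarm) = {n0, n1, n2, n7}
A[alarm U EG alarm]: least fixpoint, start Z0 = Sat(EG alarm) = {n0, n1, n2, n7}, add states in Sat(alarm) with every successor in Z. Already a fixed point.
Sat(A[alarm U EG alarm]) = {n0, n1, n2, n7}
n3 ∉ Sat(A[alarm U EG alarm]) = {n0, n1, n2, n7}, so the formula does not hold at n3.

No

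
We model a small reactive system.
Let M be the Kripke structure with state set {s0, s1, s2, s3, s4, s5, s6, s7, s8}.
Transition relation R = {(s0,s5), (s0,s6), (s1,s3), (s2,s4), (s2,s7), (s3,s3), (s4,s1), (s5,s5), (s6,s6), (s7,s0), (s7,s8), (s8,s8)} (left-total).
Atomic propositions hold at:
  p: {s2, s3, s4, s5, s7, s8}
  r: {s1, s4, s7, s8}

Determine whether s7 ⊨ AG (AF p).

No

AF p: least fixpoint, start Z0 = {s2, s3, s4, s5, s7, s8}, add states with every successor in Z. Z1 = {s1, s2, s3, s4, s5, s7, s8}; fixed.
Sat(AF p) = {s1, s2, s3, s4, s5, s7, s8}
AG (AF p): greatest fixpoint, start Z0 = {s1, s2, s3, s4, s5, s7, s8}, keep only states in Sat with every successor in Z. Z1 = {s1, s2, s3, s4, s5, s8}; Z2 = {s1, s3, s4, s5, s8}; fixed.
Sat(AG (AF p)) = {s1, s3, s4, s5, s8}
s7 ∉ Sat(AG (AF p)) = {s1, s3, s4, s5, s8}, so the formula does not hold at s7.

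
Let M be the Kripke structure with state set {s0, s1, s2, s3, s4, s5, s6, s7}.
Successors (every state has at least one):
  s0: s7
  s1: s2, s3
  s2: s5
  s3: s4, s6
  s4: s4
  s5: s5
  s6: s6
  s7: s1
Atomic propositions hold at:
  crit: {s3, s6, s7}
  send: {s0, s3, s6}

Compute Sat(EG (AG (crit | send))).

{s6}

Sat(crit | send) = {s0, s3, s6, s7}
AG (crit | send): greatest fixpoint, start Z0 = {s0, s3, s6, s7}, keep only states in Sat with every successor in Z. Z1 = {s0, s6}; Z2 = {s6}; fixed.
Sat(AG (crit | send)) = {s6}
EG (AG (crit | send)): greatest fixpoint, start Z0 = {s6}, keep only states in Sat with some successor in Z. Already a fixed point.
Sat(EG (AG (crit | send))) = {s6}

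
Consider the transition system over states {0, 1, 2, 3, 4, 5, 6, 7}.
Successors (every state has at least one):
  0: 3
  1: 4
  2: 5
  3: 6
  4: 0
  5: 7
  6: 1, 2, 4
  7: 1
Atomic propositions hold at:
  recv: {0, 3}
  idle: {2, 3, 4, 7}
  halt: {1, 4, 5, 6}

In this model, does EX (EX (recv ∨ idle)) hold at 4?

Sat(recv ∨ idle) = {0, 2, 3, 4, 7}
Sat(EX (recv ∨ idle)) = {s : some successor in {0, 2, 3, 4, 7}} = {0, 1, 4, 5, 6}
Sat(EX (EX (recv ∨ idle))) = {s : some successor in {0, 1, 4, 5, 6}} = {1, 2, 3, 4, 6, 7}
4 ∈ Sat(EX (EX (recv ∨ idle))) = {1, 2, 3, 4, 6, 7}, so the formula holds at 4.

Yes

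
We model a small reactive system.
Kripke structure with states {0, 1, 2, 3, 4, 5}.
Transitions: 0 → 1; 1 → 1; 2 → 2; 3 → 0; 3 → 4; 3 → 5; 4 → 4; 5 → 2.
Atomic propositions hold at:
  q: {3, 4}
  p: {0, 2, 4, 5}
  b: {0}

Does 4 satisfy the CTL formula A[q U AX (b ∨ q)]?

Yes

Sat(b ∨ q) = {0, 3, 4}
Sat(AX (b ∨ q)) = {s : every successor in {0, 3, 4}} = {4}
A[q U AX (b ∨ q)]: least fixpoint, start Z0 = Sat(AX (b ∨ q)) = {4}, add states in Sat(q) with every successor in Z. Already a fixed point.
Sat(A[q U AX (b ∨ q)]) = {4}
4 ∈ Sat(A[q U AX (b ∨ q)]) = {4}, so the formula holds at 4.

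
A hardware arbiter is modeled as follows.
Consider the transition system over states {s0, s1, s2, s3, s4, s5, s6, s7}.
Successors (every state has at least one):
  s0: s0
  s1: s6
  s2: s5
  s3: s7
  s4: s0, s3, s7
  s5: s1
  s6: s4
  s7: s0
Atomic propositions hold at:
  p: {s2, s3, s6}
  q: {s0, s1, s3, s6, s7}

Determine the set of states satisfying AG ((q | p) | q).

Sat(q | p) = {s0, s1, s2, s3, s6, s7}
Sat((q | p) | q) = {s0, s1, s2, s3, s6, s7}
AG ((q | p) | q): greatest fixpoint, start Z0 = {s0, s1, s2, s3, s6, s7}, keep only states in Sat with every successor in Z. Z1 = {s0, s1, s3, s7}; Z2 = {s0, s3, s7}; fixed.
Sat(AG ((q | p) | q)) = {s0, s3, s7}

{s0, s3, s7}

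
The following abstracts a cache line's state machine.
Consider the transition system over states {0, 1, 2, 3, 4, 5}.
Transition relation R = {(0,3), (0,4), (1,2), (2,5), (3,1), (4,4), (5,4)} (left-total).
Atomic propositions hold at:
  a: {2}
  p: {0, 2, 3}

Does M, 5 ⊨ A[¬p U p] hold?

No

Sat(¬p) = {1, 4, 5}
A[¬p U p]: least fixpoint, start Z0 = Sat(p) = {0, 2, 3}, add states in Sat(¬p) with every successor in Z. Z1 = {0, 1, 2, 3}; fixed.
Sat(A[¬p U p]) = {0, 1, 2, 3}
5 ∉ Sat(A[¬p U p]) = {0, 1, 2, 3}, so the formula does not hold at 5.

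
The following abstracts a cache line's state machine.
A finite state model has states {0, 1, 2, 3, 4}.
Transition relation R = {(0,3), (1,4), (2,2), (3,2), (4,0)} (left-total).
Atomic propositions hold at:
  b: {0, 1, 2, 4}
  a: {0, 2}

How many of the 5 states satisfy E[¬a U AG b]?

Sat(¬a) = {1, 3, 4}
AG b: greatest fixpoint, start Z0 = {0, 1, 2, 4}, keep only states in Sat with every successor in Z. Z1 = {1, 2, 4}; Z2 = {1, 2}; Z3 = {2}; fixed.
Sat(AG b) = {2}
E[¬a U AG b]: least fixpoint, start Z0 = Sat(AG b) = {2}, add states in Sat(¬a) with some successor in Z. Z1 = {2, 3}; fixed.
Sat(E[¬a U AG b]) = {2, 3}
|Sat(E[¬a U AG b])| = |{2, 3}| = 2.

2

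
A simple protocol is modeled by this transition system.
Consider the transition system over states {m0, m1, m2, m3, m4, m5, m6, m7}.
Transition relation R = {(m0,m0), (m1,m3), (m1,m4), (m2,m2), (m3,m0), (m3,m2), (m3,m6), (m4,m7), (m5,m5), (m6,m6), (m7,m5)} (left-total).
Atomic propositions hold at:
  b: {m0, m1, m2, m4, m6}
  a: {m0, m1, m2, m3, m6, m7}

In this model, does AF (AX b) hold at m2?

Sat(AX b) = {s : every successor in {m0, m1, m2, m4, m6}} = {m0, m2, m3, m6}
AF (AX b): least fixpoint, start Z0 = {m0, m2, m3, m6}, add states with every successor in Z. Already a fixed point.
Sat(AF (AX b)) = {m0, m2, m3, m6}
m2 ∈ Sat(AF (AX b)) = {m0, m2, m3, m6}, so the formula holds at m2.

Yes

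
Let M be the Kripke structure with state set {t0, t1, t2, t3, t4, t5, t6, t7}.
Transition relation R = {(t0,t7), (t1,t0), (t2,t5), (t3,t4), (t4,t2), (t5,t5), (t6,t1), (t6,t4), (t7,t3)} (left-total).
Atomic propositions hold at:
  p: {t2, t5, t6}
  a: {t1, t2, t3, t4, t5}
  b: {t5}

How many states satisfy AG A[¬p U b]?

Sat(¬p) = {t0, t1, t3, t4, t7}
A[¬p U b]: least fixpoint, start Z0 = Sat(b) = {t5}, add states in Sat(¬p) with every successor in Z. Already a fixed point.
Sat(A[¬p U b]) = {t5}
AG A[¬p U b]: greatest fixpoint, start Z0 = {t5}, keep only states in Sat with every successor in Z. Already a fixed point.
Sat(AG A[¬p U b]) = {t5}
|Sat(AG A[¬p U b])| = |{t5}| = 1.

1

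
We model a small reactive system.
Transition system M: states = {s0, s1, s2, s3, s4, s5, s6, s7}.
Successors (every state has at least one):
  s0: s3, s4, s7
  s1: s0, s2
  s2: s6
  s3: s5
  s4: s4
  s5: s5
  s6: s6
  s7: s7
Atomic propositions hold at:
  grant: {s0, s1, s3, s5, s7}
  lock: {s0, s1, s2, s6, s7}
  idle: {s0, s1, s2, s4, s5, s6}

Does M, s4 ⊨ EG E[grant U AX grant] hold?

No

Sat(AX grant) = {s : every successor in {s0, s1, s3, s5, s7}} = {s3, s5, s7}
E[grant U AX grant]: least fixpoint, start Z0 = Sat(AX grant) = {s3, s5, s7}, add states in Sat(grant) with some successor in Z. Z1 = {s0, s3, s5, s7}; Z2 = {s0, s1, s3, s5, s7}; fixed.
Sat(E[grant U AX grant]) = {s0, s1, s3, s5, s7}
EG E[grant U AX grant]: greatest fixpoint, start Z0 = {s0, s1, s3, s5, s7}, keep only states in Sat with some successor in Z. Already a fixed point.
Sat(EG E[grant U AX grant]) = {s0, s1, s3, s5, s7}
s4 ∉ Sat(EG E[grant U AX grant]) = {s0, s1, s3, s5, s7}, so the formula does not hold at s4.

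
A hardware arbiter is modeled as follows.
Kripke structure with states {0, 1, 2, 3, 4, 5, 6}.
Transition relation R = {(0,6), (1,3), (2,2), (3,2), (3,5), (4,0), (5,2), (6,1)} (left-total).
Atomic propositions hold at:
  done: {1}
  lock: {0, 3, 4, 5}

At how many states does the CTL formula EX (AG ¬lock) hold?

3

Sat(¬lock) = {1, 2, 6}
AG ¬lock: greatest fixpoint, start Z0 = {1, 2, 6}, keep only states in Sat with every successor in Z. Z1 = {2, 6}; Z2 = {2}; fixed.
Sat(AG ¬lock) = {2}
Sat(EX (AG ¬lock)) = {s : some successor in {2}} = {2, 3, 5}
|Sat(EX (AG ¬lock))| = |{2, 3, 5}| = 3.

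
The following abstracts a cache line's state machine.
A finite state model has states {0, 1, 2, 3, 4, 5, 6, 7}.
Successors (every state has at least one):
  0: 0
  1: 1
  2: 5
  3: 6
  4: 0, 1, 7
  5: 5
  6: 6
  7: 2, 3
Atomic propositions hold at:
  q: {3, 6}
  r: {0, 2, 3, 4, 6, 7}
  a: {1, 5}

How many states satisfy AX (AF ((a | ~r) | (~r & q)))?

Sat(~r) = {1, 5}
Sat(a | ~r) = {1, 5}
Sat(~r & q) = ∅
Sat((a | ~r) | (~r & q)) = {1, 5}
AF ((a | ~r) | (~r & q)): least fixpoint, start Z0 = {1, 5}, add states with every successor in Z. Z1 = {1, 2, 5}; fixed.
Sat(AF ((a | ~r) | (~r & q))) = {1, 2, 5}
Sat(AX (AF ((a | ~r) | (~r & q)))) = {s : every successor in {1, 2, 5}} = {1, 2, 5}
|Sat(AX (AF ((a | ~r) | (~r & q))))| = |{1, 2, 5}| = 3.

3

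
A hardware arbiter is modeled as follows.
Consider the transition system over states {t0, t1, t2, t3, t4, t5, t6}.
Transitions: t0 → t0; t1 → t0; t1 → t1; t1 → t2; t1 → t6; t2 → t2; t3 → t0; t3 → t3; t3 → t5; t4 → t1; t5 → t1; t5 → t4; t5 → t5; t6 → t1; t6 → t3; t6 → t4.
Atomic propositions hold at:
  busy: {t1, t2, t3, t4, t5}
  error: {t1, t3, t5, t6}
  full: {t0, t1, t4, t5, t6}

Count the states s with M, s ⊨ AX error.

Sat(AX error) = {s : every successor in {t1, t3, t5, t6}} = {t4}
|Sat(AX error)| = |{t4}| = 1.

1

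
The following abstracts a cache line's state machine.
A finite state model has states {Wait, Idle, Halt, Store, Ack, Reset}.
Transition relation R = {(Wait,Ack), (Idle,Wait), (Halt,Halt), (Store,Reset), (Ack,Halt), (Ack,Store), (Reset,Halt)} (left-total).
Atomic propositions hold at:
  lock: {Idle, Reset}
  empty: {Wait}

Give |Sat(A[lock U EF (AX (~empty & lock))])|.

4

Sat(~empty) = {Idle, Halt, Store, Ack, Reset}
Sat(~empty & lock) = {Idle, Reset}
Sat(AX (~empty & lock)) = {s : every successor in {Idle, Reset}} = {Store}
EF (AX (~empty & lock)): least fixpoint, start Z0 = {Store}, add states with some successor in Z. Z1 = {Store, Ack}; Z2 = {Wait, Store, Ack}; Z3 = {Wait, Idle, Store, Ack}; fixed.
Sat(EF (AX (~empty & lock))) = {Wait, Idle, Store, Ack}
A[lock U EF (AX (~empty & lock))]: least fixpoint, start Z0 = Sat(EF (AX (~empty & lock))) = {Wait, Idle, Store, Ack}, add states in Sat(lock) with every successor in Z. Already a fixed point.
Sat(A[lock U EF (AX (~empty & lock))]) = {Wait, Idle, Store, Ack}
|Sat(A[lock U EF (AX (~empty & lock))])| = |{Wait, Idle, Store, Ack}| = 4.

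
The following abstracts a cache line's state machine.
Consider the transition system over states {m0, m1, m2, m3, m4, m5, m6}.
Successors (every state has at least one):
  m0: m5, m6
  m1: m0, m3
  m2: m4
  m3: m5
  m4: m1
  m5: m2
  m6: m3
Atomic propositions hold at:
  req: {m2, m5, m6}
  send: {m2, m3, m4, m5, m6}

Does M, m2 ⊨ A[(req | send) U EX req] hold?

Sat(req | send) = {m2, m3, m4, m5, m6}
Sat(EX req) = {s : some successor in {m2, m5, m6}} = {m0, m3, m5}
A[(req | send) U EX req]: least fixpoint, start Z0 = Sat(EX req) = {m0, m3, m5}, add states in Sat(req | send) with every successor in Z. Z1 = {m0, m3, m5, m6}; fixed.
Sat(A[(req | send) U EX req]) = {m0, m3, m5, m6}
m2 ∉ Sat(A[(req | send) U EX req]) = {m0, m3, m5, m6}, so the formula does not hold at m2.

No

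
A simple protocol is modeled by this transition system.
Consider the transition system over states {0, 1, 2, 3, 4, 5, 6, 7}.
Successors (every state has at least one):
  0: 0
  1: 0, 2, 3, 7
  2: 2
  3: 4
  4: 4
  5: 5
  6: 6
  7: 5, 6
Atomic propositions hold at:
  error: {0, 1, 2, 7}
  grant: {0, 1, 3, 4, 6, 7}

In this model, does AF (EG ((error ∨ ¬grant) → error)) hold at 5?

No

Sat(¬grant) = {2, 5}
Sat(error ∨ ¬grant) = {0, 1, 2, 5, 7}
Sat((error ∨ ¬grant) → error) = {0, 1, 2, 3, 4, 6, 7}
EG ((error ∨ ¬grant) → error): greatest fixpoint, start Z0 = {0, 1, 2, 3, 4, 6, 7}, keep only states in Sat with some successor in Z. Already a fixed point.
Sat(EG ((error ∨ ¬grant) → error)) = {0, 1, 2, 3, 4, 6, 7}
AF (EG ((error ∨ ¬grant) → error)): least fixpoint, start Z0 = {0, 1, 2, 3, 4, 6, 7}, add states with every successor in Z. Already a fixed point.
Sat(AF (EG ((error ∨ ¬grant) → error))) = {0, 1, 2, 3, 4, 6, 7}
5 ∉ Sat(AF (EG ((error ∨ ¬grant) → error))) = {0, 1, 2, 3, 4, 6, 7}, so the formula does not hold at 5.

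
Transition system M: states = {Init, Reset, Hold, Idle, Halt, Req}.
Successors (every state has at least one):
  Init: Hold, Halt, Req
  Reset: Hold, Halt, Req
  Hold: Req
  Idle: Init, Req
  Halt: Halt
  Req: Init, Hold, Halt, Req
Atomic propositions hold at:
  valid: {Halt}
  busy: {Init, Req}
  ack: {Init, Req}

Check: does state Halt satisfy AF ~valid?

No

Sat(~valid) = {Init, Reset, Hold, Idle, Req}
AF ~valid: least fixpoint, start Z0 = {Init, Reset, Hold, Idle, Req}, add states with every successor in Z. Already a fixed point.
Sat(AF ~valid) = {Init, Reset, Hold, Idle, Req}
Halt ∉ Sat(AF ~valid) = {Init, Reset, Hold, Idle, Req}, so the formula does not hold at Halt.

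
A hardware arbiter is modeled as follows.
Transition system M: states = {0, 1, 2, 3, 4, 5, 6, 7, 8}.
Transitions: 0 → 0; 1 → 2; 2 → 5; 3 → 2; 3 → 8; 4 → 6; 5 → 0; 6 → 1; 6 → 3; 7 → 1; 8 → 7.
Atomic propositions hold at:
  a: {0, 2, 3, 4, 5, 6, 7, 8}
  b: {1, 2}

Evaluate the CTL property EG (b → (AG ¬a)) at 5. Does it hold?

Yes

Sat(¬a) = {1}
AG ¬a: greatest fixpoint, start Z0 = {1}, keep only states in Sat with every successor in Z. Z1 = ∅; fixed.
Sat(AG ¬a) = ∅
Sat(b → (AG ¬a)) = {0, 3, 4, 5, 6, 7, 8}
EG (b → (AG ¬a)): greatest fixpoint, start Z0 = {0, 3, 4, 5, 6, 7, 8}, keep only states in Sat with some successor in Z. Z1 = {0, 3, 4, 5, 6, 8}; Z2 = {0, 3, 4, 5, 6}; Z3 = {0, 4, 5, 6}; Z4 = {0, 4, 5}; Z5 = {0, 5}; fixed.
Sat(EG (b → (AG ¬a))) = {0, 5}
5 ∈ Sat(EG (b → (AG ¬a))) = {0, 5}, so the formula holds at 5.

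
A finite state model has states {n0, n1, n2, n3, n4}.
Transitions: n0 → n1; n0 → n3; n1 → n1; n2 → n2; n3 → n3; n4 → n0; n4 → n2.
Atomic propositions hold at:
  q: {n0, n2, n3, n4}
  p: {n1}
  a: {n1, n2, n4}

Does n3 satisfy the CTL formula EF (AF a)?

No

AF a: least fixpoint, start Z0 = {n1, n2, n4}, add states with every successor in Z. Already a fixed point.
Sat(AF a) = {n1, n2, n4}
EF (AF a): least fixpoint, start Z0 = {n1, n2, n4}, add states with some successor in Z. Z1 = {n0, n1, n2, n4}; fixed.
Sat(EF (AF a)) = {n0, n1, n2, n4}
n3 ∉ Sat(EF (AF a)) = {n0, n1, n2, n4}, so the formula does not hold at n3.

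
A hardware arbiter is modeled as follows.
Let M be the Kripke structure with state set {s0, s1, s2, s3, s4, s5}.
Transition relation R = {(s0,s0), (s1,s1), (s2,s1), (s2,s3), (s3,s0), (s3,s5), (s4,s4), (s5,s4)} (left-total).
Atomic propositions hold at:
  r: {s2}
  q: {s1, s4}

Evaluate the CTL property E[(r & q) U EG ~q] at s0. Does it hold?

Sat(r & q) = ∅
Sat(~q) = {s0, s2, s3, s5}
EG ~q: greatest fixpoint, start Z0 = {s0, s2, s3, s5}, keep only states in Sat with some successor in Z. Z1 = {s0, s2, s3}; fixed.
Sat(EG ~q) = {s0, s2, s3}
E[(r & q) U EG ~q]: least fixpoint, start Z0 = Sat(EG ~q) = {s0, s2, s3}, add states in Sat(r & q) with some successor in Z. Already a fixed point.
Sat(E[(r & q) U EG ~q]) = {s0, s2, s3}
s0 ∈ Sat(E[(r & q) U EG ~q]) = {s0, s2, s3}, so the formula holds at s0.

Yes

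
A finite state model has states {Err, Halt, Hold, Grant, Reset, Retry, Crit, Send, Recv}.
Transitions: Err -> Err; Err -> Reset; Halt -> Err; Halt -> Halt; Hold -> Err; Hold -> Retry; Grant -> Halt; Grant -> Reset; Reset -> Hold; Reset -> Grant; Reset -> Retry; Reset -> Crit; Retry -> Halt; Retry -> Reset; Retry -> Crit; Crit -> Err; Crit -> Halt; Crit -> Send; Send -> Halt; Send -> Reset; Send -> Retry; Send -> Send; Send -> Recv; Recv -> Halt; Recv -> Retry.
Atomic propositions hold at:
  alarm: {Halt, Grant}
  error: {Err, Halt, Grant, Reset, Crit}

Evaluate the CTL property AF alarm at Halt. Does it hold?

Yes

AF alarm: least fixpoint, start Z0 = {Halt, Grant}, add states with every successor in Z. Already a fixed point.
Sat(AF alarm) = {Halt, Grant}
Halt ∈ Sat(AF alarm) = {Halt, Grant}, so the formula holds at Halt.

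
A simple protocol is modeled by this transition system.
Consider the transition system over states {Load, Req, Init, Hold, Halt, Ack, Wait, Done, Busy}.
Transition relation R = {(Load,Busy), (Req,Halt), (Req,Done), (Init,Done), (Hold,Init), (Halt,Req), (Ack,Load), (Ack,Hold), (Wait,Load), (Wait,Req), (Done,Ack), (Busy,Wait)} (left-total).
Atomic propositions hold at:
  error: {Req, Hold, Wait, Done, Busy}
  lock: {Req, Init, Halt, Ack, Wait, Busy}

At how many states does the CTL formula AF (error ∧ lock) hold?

5

Sat(error ∧ lock) = {Req, Wait, Busy}
AF (error ∧ lock): least fixpoint, start Z0 = {Req, Wait, Busy}, add states with every successor in Z. Z1 = {Load, Req, Halt, Wait, Busy}; fixed.
Sat(AF (error ∧ lock)) = {Load, Req, Halt, Wait, Busy}
|Sat(AF (error ∧ lock))| = |{Load, Req, Halt, Wait, Busy}| = 5.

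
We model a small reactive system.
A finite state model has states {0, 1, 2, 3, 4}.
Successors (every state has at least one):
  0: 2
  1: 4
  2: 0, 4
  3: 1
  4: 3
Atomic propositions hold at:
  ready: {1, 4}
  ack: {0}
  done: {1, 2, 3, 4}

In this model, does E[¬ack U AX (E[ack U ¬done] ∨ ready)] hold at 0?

Sat(¬ack) = {1, 2, 3, 4}
Sat(¬done) = {0}
E[ack U ¬done]: least fixpoint, start Z0 = Sat(¬done) = {0}, add states in Sat(ack) with some successor in Z. Already a fixed point.
Sat(E[ack U ¬done]) = {0}
Sat(E[ack U ¬done] ∨ ready) = {0, 1, 4}
Sat(AX (E[ack U ¬done] ∨ ready)) = {s : every successor in {0, 1, 4}} = {1, 2, 3}
E[¬ack U AX (E[ack U ¬done] ∨ ready)]: least fixpoint, start Z0 = Sat(AX (E[ack U ¬done] ∨ ready)) = {1, 2, 3}, add states in Sat(¬ack) with some successor in Z. Z1 = {1, 2, 3, 4}; fixed.
Sat(E[¬ack U AX (E[ack U ¬done] ∨ ready)]) = {1, 2, 3, 4}
0 ∉ Sat(E[¬ack U AX (E[ack U ¬done] ∨ ready)]) = {1, 2, 3, 4}, so the formula does not hold at 0.

No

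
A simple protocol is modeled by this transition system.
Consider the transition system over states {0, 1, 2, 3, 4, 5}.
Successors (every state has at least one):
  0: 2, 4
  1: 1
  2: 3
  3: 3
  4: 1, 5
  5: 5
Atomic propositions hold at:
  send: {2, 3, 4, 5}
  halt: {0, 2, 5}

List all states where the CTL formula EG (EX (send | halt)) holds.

Sat(send | halt) = {0, 2, 3, 4, 5}
Sat(EX (send | halt)) = {s : some successor in {0, 2, 3, 4, 5}} = {0, 2, 3, 4, 5}
EG (EX (send | halt)): greatest fixpoint, start Z0 = {0, 2, 3, 4, 5}, keep only states in Sat with some successor in Z. Already a fixed point.
Sat(EG (EX (send | halt))) = {0, 2, 3, 4, 5}

{0, 2, 3, 4, 5}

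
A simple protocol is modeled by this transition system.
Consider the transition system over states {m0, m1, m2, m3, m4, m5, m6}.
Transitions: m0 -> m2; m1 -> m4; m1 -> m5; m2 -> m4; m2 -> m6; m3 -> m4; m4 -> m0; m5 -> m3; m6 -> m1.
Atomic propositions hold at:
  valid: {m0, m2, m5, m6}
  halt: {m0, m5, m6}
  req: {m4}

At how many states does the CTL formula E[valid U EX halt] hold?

Sat(EX halt) = {s : some successor in {m0, m5, m6}} = {m1, m2, m4}
E[valid U EX halt]: least fixpoint, start Z0 = Sat(EX halt) = {m1, m2, m4}, add states in Sat(valid) with some successor in Z. Z1 = {m0, m1, m2, m4, m6}; fixed.
Sat(E[valid U EX halt]) = {m0, m1, m2, m4, m6}
|Sat(E[valid U EX halt])| = |{m0, m1, m2, m4, m6}| = 5.

5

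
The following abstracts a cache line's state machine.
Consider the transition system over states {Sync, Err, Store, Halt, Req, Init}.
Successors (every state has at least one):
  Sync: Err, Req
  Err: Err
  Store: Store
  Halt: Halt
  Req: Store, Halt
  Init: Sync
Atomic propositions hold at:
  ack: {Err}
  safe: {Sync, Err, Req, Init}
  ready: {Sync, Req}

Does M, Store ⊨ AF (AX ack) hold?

Sat(AX ack) = {s : every successor in {Err}} = {Err}
AF (AX ack): least fixpoint, start Z0 = {Err}, add states with every successor in Z. Already a fixed point.
Sat(AF (AX ack)) = {Err}
Store ∉ Sat(AF (AX ack)) = {Err}, so the formula does not hold at Store.

No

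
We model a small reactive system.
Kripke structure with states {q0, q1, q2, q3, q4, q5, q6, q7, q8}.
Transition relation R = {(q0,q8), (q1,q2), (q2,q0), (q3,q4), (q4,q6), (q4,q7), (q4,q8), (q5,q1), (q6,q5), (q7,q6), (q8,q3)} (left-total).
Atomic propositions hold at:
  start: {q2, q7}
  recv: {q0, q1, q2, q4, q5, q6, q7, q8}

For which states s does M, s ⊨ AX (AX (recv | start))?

Sat(recv | start) = {q0, q1, q2, q4, q5, q6, q7, q8}
Sat(AX (recv | start)) = {s : every successor in {q0, q1, q2, q4, q5, q6, q7, q8}} = {q0, q1, q2, q3, q4, q5, q6, q7}
Sat(AX (AX (recv | start))) = {s : every successor in {q0, q1, q2, q3, q4, q5, q6, q7}} = {q1, q2, q3, q5, q6, q7, q8}

{q1, q2, q3, q5, q6, q7, q8}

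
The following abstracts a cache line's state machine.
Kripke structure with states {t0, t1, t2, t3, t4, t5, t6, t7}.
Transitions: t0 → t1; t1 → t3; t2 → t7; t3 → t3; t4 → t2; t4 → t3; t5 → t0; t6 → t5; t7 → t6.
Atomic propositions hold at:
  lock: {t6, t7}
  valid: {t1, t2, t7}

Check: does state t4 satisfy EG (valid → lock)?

Yes

Sat(valid → lock) = {t0, t3, t4, t5, t6, t7}
EG (valid → lock): greatest fixpoint, start Z0 = {t0, t3, t4, t5, t6, t7}, keep only states in Sat with some successor in Z. Z1 = {t3, t4, t5, t6, t7}; Z2 = {t3, t4, t6, t7}; Z3 = {t3, t4, t7}; Z4 = {t3, t4}; fixed.
Sat(EG (valid → lock)) = {t3, t4}
t4 ∈ Sat(EG (valid → lock)) = {t3, t4}, so the formula holds at t4.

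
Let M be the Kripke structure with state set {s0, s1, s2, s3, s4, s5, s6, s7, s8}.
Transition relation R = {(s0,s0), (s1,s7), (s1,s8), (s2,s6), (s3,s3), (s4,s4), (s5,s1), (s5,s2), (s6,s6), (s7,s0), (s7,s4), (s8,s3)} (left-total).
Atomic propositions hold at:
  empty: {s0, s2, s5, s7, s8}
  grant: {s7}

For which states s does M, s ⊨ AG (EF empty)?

EF empty: least fixpoint, start Z0 = {s0, s2, s5, s7, s8}, add states with some successor in Z. Z1 = {s0, s1, s2, s5, s7, s8}; fixed.
Sat(EF empty) = {s0, s1, s2, s5, s7, s8}
AG (EF empty): greatest fixpoint, start Z0 = {s0, s1, s2, s5, s7, s8}, keep only states in Sat with every successor in Z. Z1 = {s0, s1, s5}; Z2 = {s0}; fixed.
Sat(AG (EF empty)) = {s0}

{s0}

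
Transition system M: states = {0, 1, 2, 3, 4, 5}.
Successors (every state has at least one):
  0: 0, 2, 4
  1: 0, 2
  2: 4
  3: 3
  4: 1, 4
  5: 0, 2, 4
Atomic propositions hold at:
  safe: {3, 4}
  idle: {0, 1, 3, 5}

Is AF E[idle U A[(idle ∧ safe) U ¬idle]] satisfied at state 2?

Yes

Sat(idle ∧ safe) = {3}
Sat(¬idle) = {2, 4}
A[(idle ∧ safe) U ¬idle]: least fixpoint, start Z0 = Sat(¬idle) = {2, 4}, add states in Sat(idle ∧ safe) with every successor in Z. Already a fixed point.
Sat(A[(idle ∧ safe) U ¬idle]) = {2, 4}
E[idle U A[(idle ∧ safe) U ¬idle]]: least fixpoint, start Z0 = Sat(A[(idle ∧ safe) U ¬idle]) = {2, 4}, add states in Sat(idle) with some successor in Z. Z1 = {0, 1, 2, 4, 5}; fixed.
Sat(E[idle U A[(idle ∧ safe) U ¬idle]]) = {0, 1, 2, 4, 5}
AF E[idle U A[(idle ∧ safe) U ¬idle]]: least fixpoint, start Z0 = {0, 1, 2, 4, 5}, add states with every successor in Z. Already a fixed point.
Sat(AF E[idle U A[(idle ∧ safe) U ¬idle]]) = {0, 1, 2, 4, 5}
2 ∈ Sat(AF E[idle U A[(idle ∧ safe) U ¬idle]]) = {0, 1, 2, 4, 5}, so the formula holds at 2.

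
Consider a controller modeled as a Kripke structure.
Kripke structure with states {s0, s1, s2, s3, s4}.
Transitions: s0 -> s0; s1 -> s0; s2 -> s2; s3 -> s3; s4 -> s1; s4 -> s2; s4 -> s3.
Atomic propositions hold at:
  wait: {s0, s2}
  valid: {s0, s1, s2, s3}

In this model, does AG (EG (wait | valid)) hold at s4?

No

Sat(wait | valid) = {s0, s1, s2, s3}
EG (wait | valid): greatest fixpoint, start Z0 = {s0, s1, s2, s3}, keep only states in Sat with some successor in Z. Already a fixed point.
Sat(EG (wait | valid)) = {s0, s1, s2, s3}
AG (EG (wait | valid)): greatest fixpoint, start Z0 = {s0, s1, s2, s3}, keep only states in Sat with every successor in Z. Already a fixed point.
Sat(AG (EG (wait | valid))) = {s0, s1, s2, s3}
s4 ∉ Sat(AG (EG (wait | valid))) = {s0, s1, s2, s3}, so the formula does not hold at s4.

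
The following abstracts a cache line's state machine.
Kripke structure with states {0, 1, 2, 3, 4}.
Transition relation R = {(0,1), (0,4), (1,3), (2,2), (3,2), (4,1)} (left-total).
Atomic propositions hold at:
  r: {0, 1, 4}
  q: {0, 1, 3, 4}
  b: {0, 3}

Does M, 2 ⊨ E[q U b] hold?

No

E[q U b]: least fixpoint, start Z0 = Sat(b) = {0, 3}, add states in Sat(q) with some successor in Z. Z1 = {0, 1, 3}; Z2 = {0, 1, 3, 4}; fixed.
Sat(E[q U b]) = {0, 1, 3, 4}
2 ∉ Sat(E[q U b]) = {0, 1, 3, 4}, so the formula does not hold at 2.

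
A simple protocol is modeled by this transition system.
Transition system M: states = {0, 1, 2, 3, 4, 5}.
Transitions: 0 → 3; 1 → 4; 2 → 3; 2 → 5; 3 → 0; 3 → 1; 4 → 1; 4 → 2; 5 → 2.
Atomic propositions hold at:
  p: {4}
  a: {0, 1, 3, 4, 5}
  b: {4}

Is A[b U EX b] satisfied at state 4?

Sat(EX b) = {s : some successor in {4}} = {1}
A[b U EX b]: least fixpoint, start Z0 = Sat(EX b) = {1}, add states in Sat(b) with every successor in Z. Already a fixed point.
Sat(A[b U EX b]) = {1}
4 ∉ Sat(A[b U EX b]) = {1}, so the formula does not hold at 4.

No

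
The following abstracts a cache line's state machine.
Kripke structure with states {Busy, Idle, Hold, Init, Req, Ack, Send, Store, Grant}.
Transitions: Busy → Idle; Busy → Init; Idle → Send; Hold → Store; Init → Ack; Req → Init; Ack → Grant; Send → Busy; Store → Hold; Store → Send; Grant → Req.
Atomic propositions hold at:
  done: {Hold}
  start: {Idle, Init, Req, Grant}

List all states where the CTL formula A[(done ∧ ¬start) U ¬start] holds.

Sat(¬start) = {Busy, Hold, Ack, Send, Store}
Sat(done ∧ ¬start) = {Hold}
A[(done ∧ ¬start) U ¬start]: least fixpoint, start Z0 = Sat(¬start) = {Busy, Hold, Ack, Send, Store}, add states in Sat(done ∧ ¬start) with every successor in Z. Already a fixed point.
Sat(A[(done ∧ ¬start) U ¬start]) = {Busy, Hold, Ack, Send, Store}

{Busy, Hold, Ack, Send, Store}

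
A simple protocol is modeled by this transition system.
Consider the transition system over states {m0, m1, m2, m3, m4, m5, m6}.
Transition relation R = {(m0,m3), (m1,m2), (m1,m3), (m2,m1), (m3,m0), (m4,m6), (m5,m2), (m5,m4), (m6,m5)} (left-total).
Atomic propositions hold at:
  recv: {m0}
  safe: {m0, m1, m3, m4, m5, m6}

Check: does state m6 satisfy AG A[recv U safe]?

A[recv U safe]: least fixpoint, start Z0 = Sat(safe) = {m0, m1, m3, m4, m5, m6}, add states in Sat(recv) with every successor in Z. Already a fixed point.
Sat(A[recv U safe]) = {m0, m1, m3, m4, m5, m6}
AG A[recv U safe]: greatest fixpoint, start Z0 = {m0, m1, m3, m4, m5, m6}, keep only states in Sat with every successor in Z. Z1 = {m0, m3, m4, m6}; Z2 = {m0, m3, m4}; Z3 = {m0, m3}; fixed.
Sat(AG A[recv U safe]) = {m0, m3}
m6 ∉ Sat(AG A[recv U safe]) = {m0, m3}, so the formula does not hold at m6.

No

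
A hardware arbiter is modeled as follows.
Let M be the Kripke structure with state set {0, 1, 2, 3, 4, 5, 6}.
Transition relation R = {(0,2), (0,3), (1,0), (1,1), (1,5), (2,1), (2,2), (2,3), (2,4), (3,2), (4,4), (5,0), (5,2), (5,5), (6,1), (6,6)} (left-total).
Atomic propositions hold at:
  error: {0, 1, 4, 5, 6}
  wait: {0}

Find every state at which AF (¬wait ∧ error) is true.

{1, 4, 5, 6}

Sat(¬wait) = {1, 2, 3, 4, 5, 6}
Sat(¬wait ∧ error) = {1, 4, 5, 6}
AF (¬wait ∧ error): least fixpoint, start Z0 = {1, 4, 5, 6}, add states with every successor in Z. Already a fixed point.
Sat(AF (¬wait ∧ error)) = {1, 4, 5, 6}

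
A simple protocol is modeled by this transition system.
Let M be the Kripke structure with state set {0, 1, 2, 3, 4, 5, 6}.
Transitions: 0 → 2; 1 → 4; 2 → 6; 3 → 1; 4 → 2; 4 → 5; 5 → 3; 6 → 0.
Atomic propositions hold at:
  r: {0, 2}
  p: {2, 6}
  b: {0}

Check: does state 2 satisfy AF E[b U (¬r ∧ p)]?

Yes

Sat(¬r) = {1, 3, 4, 5, 6}
Sat(¬r ∧ p) = {6}
E[b U (¬r ∧ p)]: least fixpoint, start Z0 = Sat((¬r ∧ p)) = {6}, add states in Sat(b) with some successor in Z. Already a fixed point.
Sat(E[b U (¬r ∧ p)]) = {6}
AF E[b U (¬r ∧ p)]: least fixpoint, start Z0 = {6}, add states with every successor in Z. Z1 = {2, 6}; Z2 = {0, 2, 6}; fixed.
Sat(AF E[b U (¬r ∧ p)]) = {0, 2, 6}
2 ∈ Sat(AF E[b U (¬r ∧ p)]) = {0, 2, 6}, so the formula holds at 2.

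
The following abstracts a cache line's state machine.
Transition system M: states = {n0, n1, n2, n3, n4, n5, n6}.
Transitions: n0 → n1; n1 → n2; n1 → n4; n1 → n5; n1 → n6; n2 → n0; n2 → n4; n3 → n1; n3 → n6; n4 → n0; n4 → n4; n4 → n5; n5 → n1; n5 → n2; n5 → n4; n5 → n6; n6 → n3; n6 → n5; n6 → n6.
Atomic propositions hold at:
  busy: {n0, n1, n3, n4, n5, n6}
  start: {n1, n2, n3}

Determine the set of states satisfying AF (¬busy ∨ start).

Sat(¬busy) = {n2}
Sat(¬busy ∨ start) = {n1, n2, n3}
AF (¬busy ∨ start): least fixpoint, start Z0 = {n1, n2, n3}, add states with every successor in Z. Z1 = {n0, n1, n2, n3}; fixed.
Sat(AF (¬busy ∨ start)) = {n0, n1, n2, n3}

{n0, n1, n2, n3}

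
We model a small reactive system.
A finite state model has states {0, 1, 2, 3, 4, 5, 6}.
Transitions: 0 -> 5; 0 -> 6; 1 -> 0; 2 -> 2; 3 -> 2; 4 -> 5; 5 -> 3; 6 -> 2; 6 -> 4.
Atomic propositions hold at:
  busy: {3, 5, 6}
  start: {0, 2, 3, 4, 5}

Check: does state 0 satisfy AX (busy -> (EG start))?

No

EG start: greatest fixpoint, start Z0 = {0, 2, 3, 4, 5}, keep only states in Sat with some successor in Z. Already a fixed point.
Sat(EG start) = {0, 2, 3, 4, 5}
Sat(busy -> (EG start)) = {0, 1, 2, 3, 4, 5}
Sat(AX (busy -> (EG start))) = {s : every successor in {0, 1, 2, 3, 4, 5}} = {1, 2, 3, 4, 5, 6}
0 ∉ Sat(AX (busy -> (EG start))) = {1, 2, 3, 4, 5, 6}, so the formula does not hold at 0.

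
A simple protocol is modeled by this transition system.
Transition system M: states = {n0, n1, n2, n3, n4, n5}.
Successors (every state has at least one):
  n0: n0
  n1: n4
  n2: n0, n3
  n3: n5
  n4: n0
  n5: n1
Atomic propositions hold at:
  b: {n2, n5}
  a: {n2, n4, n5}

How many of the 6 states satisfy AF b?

3

AF b: least fixpoint, start Z0 = {n2, n5}, add states with every successor in Z. Z1 = {n2, n3, n5}; fixed.
Sat(AF b) = {n2, n3, n5}
|Sat(AF b)| = |{n2, n3, n5}| = 3.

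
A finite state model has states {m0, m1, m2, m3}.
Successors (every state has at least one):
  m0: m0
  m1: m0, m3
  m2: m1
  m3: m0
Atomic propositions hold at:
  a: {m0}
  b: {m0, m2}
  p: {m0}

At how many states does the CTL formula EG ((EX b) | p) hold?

3

Sat(EX b) = {s : some successor in {m0, m2}} = {m0, m1, m3}
Sat((EX b) | p) = {m0, m1, m3}
EG ((EX b) | p): greatest fixpoint, start Z0 = {m0, m1, m3}, keep only states in Sat with some successor in Z. Already a fixed point.
Sat(EG ((EX b) | p)) = {m0, m1, m3}
|Sat(EG ((EX b) | p))| = |{m0, m1, m3}| = 3.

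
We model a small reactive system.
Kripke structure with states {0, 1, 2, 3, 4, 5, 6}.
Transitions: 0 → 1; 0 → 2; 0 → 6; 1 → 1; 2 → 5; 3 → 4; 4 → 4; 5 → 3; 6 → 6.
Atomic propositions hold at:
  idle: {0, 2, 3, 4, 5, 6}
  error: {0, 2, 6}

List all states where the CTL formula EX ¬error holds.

Sat(¬error) = {1, 3, 4, 5}
Sat(EX ¬error) = {s : some successor in {1, 3, 4, 5}} = {0, 1, 2, 3, 4, 5}

{0, 1, 2, 3, 4, 5}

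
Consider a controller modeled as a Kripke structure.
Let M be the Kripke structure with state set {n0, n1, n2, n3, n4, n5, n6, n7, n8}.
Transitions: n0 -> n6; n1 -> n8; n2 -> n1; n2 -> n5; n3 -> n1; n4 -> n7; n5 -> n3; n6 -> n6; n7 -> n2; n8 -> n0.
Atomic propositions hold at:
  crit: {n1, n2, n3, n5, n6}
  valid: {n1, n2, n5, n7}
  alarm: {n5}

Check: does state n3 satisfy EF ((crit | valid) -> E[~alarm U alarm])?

Sat(crit | valid) = {n1, n2, n3, n5, n6, n7}
Sat(~alarm) = {n0, n1, n2, n3, n4, n6, n7, n8}
E[~alarm U alarm]: least fixpoint, start Z0 = Sat(alarm) = {n5}, add states in Sat(~alarm) with some successor in Z. Z1 = {n2, n5}; Z2 = {n2, n5, n7}; Z3 = {n2, n4, n5, n7}; fixed.
Sat(E[~alarm U alarm]) = {n2, n4, n5, n7}
Sat((crit | valid) -> E[~alarm U alarm]) = {n0, n2, n4, n5, n7, n8}
EF ((crit | valid) -> E[~alarm U alarm]): least fixpoint, start Z0 = {n0, n2, n4, n5, n7, n8}, add states with some successor in Z. Z1 = {n0, n1, n2, n4, n5, n7, n8}; Z2 = {n0, n1, n2, n3, n4, n5, n7, n8}; fixed.
Sat(EF ((crit | valid) -> E[~alarm U alarm])) = {n0, n1, n2, n3, n4, n5, n7, n8}
n3 ∈ Sat(EF ((crit | valid) -> E[~alarm U alarm])) = {n0, n1, n2, n3, n4, n5, n7, n8}, so the formula holds at n3.

Yes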